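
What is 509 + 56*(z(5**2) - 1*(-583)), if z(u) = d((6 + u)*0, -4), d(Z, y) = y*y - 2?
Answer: 33941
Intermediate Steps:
d(Z, y) = -2 + y**2 (d(Z, y) = y**2 - 2 = -2 + y**2)
z(u) = 14 (z(u) = -2 + (-4)**2 = -2 + 16 = 14)
509 + 56*(z(5**2) - 1*(-583)) = 509 + 56*(14 - 1*(-583)) = 509 + 56*(14 + 583) = 509 + 56*597 = 509 + 33432 = 33941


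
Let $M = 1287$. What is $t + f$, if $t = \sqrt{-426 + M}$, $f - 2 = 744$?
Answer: $746 + \sqrt{861} \approx 775.34$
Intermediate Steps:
$f = 746$ ($f = 2 + 744 = 746$)
$t = \sqrt{861}$ ($t = \sqrt{-426 + 1287} = \sqrt{861} \approx 29.343$)
$t + f = \sqrt{861} + 746 = 746 + \sqrt{861}$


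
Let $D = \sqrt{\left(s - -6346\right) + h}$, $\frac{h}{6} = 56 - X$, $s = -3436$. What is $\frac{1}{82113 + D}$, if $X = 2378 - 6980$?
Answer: $\frac{27371}{2247504637} - \frac{\sqrt{30858}}{6742513911} \approx 1.2152 \cdot 10^{-5}$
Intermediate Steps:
$X = -4602$
$h = 27948$ ($h = 6 \left(56 - -4602\right) = 6 \left(56 + 4602\right) = 6 \cdot 4658 = 27948$)
$D = \sqrt{30858}$ ($D = \sqrt{\left(-3436 - -6346\right) + 27948} = \sqrt{\left(-3436 + 6346\right) + 27948} = \sqrt{2910 + 27948} = \sqrt{30858} \approx 175.66$)
$\frac{1}{82113 + D} = \frac{1}{82113 + \sqrt{30858}}$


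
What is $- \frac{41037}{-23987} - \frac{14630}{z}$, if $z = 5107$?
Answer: $- \frac{141353851}{122501609} \approx -1.1539$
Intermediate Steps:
$- \frac{41037}{-23987} - \frac{14630}{z} = - \frac{41037}{-23987} - \frac{14630}{5107} = \left(-41037\right) \left(- \frac{1}{23987}\right) - \frac{14630}{5107} = \frac{41037}{23987} - \frac{14630}{5107} = - \frac{141353851}{122501609}$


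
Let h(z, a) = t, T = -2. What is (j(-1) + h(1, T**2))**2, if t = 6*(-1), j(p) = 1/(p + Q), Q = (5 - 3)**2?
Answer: 289/9 ≈ 32.111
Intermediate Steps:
Q = 4 (Q = 2**2 = 4)
j(p) = 1/(4 + p) (j(p) = 1/(p + 4) = 1/(4 + p))
t = -6
h(z, a) = -6
(j(-1) + h(1, T**2))**2 = (1/(4 - 1) - 6)**2 = (1/3 - 6)**2 = (-17/3)**2 = 289/9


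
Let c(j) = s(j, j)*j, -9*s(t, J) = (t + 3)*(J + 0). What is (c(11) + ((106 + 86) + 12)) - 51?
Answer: -317/9 ≈ -35.222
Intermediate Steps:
s(t, J) = -J*(3 + t)/9 (s(t, J) = -(t + 3)*(J + 0)/9 = -(3 + t)*J/9 = -J*(3 + t)/9)
c(j) = -j²*(3 + j)/9 (c(j) = (-j*(3 + j)/9)*j = -j²*(3 + j)/9)
(c(11) + ((106 + 86) + 12)) - 51 = ((⅑)*11²*(-3 - 1*11) + ((106 + 86) + 12)) - 51 = ((⅑)*121*(-3 - 11) + (192 + 12)) - 51 = ((⅑)*121*(-14) + 204) - 51 = (-1694/9 + 204) - 51 = 142/9 - 51 = -317/9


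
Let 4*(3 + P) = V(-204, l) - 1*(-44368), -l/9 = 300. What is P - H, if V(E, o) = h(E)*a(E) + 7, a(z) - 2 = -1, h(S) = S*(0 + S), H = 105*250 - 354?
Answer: -17605/4 ≈ -4401.3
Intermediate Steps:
H = 25896 (H = 26250 - 354 = 25896)
l = -2700 (l = -9*300 = -2700)
h(S) = S² (h(S) = S*S = S²)
a(z) = 1 (a(z) = 2 - 1 = 1)
V(E, o) = 7 + E² (V(E, o) = E²*1 + 7 = E² + 7 = 7 + E²)
P = 85979/4 (P = -3 + ((7 + (-204)²) - 1*(-44368))/4 = -3 + ((7 + 41616) + 44368)/4 = -3 + (41623 + 44368)/4 = -3 + (¼)*85991 = -3 + 85991/4 = 85979/4 ≈ 21495.)
P - H = 85979/4 - 1*25896 = 85979/4 - 25896 = -17605/4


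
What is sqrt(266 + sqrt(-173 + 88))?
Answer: sqrt(266 + I*sqrt(85)) ≈ 16.312 + 0.2826*I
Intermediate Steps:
sqrt(266 + sqrt(-173 + 88)) = sqrt(266 + sqrt(-85)) = sqrt(266 + I*sqrt(85))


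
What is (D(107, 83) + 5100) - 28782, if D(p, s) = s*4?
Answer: -23350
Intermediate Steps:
D(p, s) = 4*s
(D(107, 83) + 5100) - 28782 = (4*83 + 5100) - 28782 = (332 + 5100) - 28782 = 5432 - 28782 = -23350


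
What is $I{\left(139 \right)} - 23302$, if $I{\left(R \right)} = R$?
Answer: $-23163$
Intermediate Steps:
$I{\left(139 \right)} - 23302 = 139 - 23302 = -23163$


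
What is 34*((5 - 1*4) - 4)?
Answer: -102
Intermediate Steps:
34*((5 - 1*4) - 4) = 34*((5 - 4) - 4) = 34*(1 - 4) = 34*(-3) = -102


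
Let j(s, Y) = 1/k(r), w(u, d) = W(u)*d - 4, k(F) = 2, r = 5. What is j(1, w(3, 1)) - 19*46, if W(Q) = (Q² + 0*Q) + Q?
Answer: -1747/2 ≈ -873.50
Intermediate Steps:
W(Q) = Q + Q² (W(Q) = (Q² + 0) + Q = Q² + Q = Q + Q²)
w(u, d) = -4 + d*u*(1 + u) (w(u, d) = (u*(1 + u))*d - 4 = d*u*(1 + u) - 4 = -4 + d*u*(1 + u))
j(s, Y) = ½ (j(s, Y) = 1/2 = ½)
j(1, w(3, 1)) - 19*46 = ½ - 19*46 = ½ - 874 = -1747/2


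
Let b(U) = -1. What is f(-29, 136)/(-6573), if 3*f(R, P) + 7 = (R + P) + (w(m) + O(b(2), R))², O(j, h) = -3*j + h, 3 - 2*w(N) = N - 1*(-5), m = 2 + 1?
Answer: -3649/78876 ≈ -0.046263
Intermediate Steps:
m = 3
w(N) = -1 - N/2 (w(N) = 3/2 - (N - 1*(-5))/2 = 3/2 - (N + 5)/2 = 3/2 - (5 + N)/2 = 3/2 + (-5/2 - N/2) = -1 - N/2)
O(j, h) = h - 3*j
f(R, P) = -7/3 + P/3 + R/3 + (½ + R)²/3 (f(R, P) = -7/3 + ((R + P) + ((-1 - ½*3) + (R - 3*(-1)))²)/3 = -7/3 + ((P + R) + ((-1 - 3/2) + (R + 3))²)/3 = -7/3 + ((P + R) + (-5/2 + (3 + R))²)/3 = -7/3 + ((P + R) + (½ + R)²)/3 = -7/3 + (P + R + (½ + R)²)/3 = -7/3 + (P/3 + R/3 + (½ + R)²/3) = -7/3 + P/3 + R/3 + (½ + R)²/3)
f(-29, 136)/(-6573) = (-9/4 + (⅓)*136 + (⅓)*(-29)² + (⅔)*(-29))/(-6573) = (-9/4 + 136/3 + (⅓)*841 - 58/3)*(-1/6573) = (-9/4 + 136/3 + 841/3 - 58/3)*(-1/6573) = (3649/12)*(-1/6573) = -3649/78876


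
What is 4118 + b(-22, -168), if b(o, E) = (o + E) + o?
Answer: 3906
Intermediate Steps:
b(o, E) = E + 2*o (b(o, E) = (E + o) + o = E + 2*o)
4118 + b(-22, -168) = 4118 + (-168 + 2*(-22)) = 4118 + (-168 - 44) = 4118 - 212 = 3906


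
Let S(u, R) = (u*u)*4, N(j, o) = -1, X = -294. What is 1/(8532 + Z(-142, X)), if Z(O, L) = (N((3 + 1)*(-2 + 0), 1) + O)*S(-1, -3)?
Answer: 1/7960 ≈ 0.00012563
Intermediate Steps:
S(u, R) = 4*u² (S(u, R) = u²*4 = 4*u²)
Z(O, L) = -4 + 4*O (Z(O, L) = (-1 + O)*(4*(-1)²) = (-1 + O)*(4*1) = (-1 + O)*4 = -4 + 4*O)
1/(8532 + Z(-142, X)) = 1/(8532 + (-4 + 4*(-142))) = 1/(8532 + (-4 - 568)) = 1/(8532 - 572) = 1/7960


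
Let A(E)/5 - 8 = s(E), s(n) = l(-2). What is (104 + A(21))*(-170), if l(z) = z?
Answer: -22780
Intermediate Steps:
s(n) = -2
A(E) = 30 (A(E) = 40 + 5*(-2) = 40 - 10 = 30)
(104 + A(21))*(-170) = (104 + 30)*(-170) = 134*(-170) = -22780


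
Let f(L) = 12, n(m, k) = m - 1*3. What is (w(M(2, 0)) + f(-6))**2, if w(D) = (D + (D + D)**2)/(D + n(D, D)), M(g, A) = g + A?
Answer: 900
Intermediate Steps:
n(m, k) = -3 + m (n(m, k) = m - 3 = -3 + m)
M(g, A) = A + g
w(D) = (D + 4*D**2)/(-3 + 2*D) (w(D) = (D + (D + D)**2)/(D + (-3 + D)) = (D + (2*D)**2)/(-3 + 2*D) = (D + 4*D**2)/(-3 + 2*D))
(w(M(2, 0)) + f(-6))**2 = ((0 + 2)*(1 + 4*(0 + 2))/(-3 + 2*(0 + 2)) + 12)**2 = (2*(1 + 4*2)/(-3 + 2*2) + 12)**2 = (2*(1 + 8)/(-3 + 4) + 12)**2 = (2*9/1 + 12)**2 = (2*1*9 + 12)**2 = (18 + 12)**2 = 30**2 = 900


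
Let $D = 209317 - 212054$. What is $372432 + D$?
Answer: $369695$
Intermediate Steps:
$D = -2737$ ($D = 209317 - 212054 = -2737$)
$372432 + D = 372432 - 2737 = 369695$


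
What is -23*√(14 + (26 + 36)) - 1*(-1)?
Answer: 1 - 46*√19 ≈ -199.51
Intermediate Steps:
-23*√(14 + (26 + 36)) - 1*(-1) = -23*√(14 + 62) + 1 = -46*√19 + 1 = 1 - 46*√19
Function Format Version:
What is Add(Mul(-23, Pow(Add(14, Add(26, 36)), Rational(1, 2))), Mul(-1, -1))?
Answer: Add(1, Mul(-46, Pow(19, Rational(1, 2)))) ≈ -199.51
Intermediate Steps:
Add(Mul(-23, Pow(Add(14, Add(26, 36)), Rational(1, 2))), Mul(-1, -1)) = Add(Mul(-23, Pow(Add(14, 62), Rational(1, 2))), 1) = Add(Mul(-23, Pow(76, Rational(1, 2))), 1) = Add(Mul(-23, Mul(2, Pow(19, Rational(1, 2)))), 1) = Add(Mul(-46, Pow(19, Rational(1, 2))), 1) = Add(1, Mul(-46, Pow(19, Rational(1, 2))))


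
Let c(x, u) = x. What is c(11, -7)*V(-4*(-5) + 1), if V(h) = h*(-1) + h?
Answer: 0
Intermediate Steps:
V(h) = 0 (V(h) = -h + h = 0)
c(11, -7)*V(-4*(-5) + 1) = 11*0 = 0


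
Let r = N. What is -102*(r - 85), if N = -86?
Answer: 17442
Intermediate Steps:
r = -86
-102*(r - 85) = -102*(-86 - 85) = -102*(-171) = 17442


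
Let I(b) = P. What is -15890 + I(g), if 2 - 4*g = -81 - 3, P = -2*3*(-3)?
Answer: -15872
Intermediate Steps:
P = 18 (P = -6*(-3) = 18)
g = 43/2 (g = ½ - (-81 - 3)/4 = ½ - ¼*(-84) = ½ + 21 = 43/2 ≈ 21.500)
I(b) = 18
-15890 + I(g) = -15890 + 18 = -15872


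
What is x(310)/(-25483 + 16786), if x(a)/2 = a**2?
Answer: -192200/8697 ≈ -22.100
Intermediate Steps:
x(a) = 2*a**2
x(310)/(-25483 + 16786) = (2*310**2)/(-25483 + 16786) = (2*96100)/(-8697) = 192200*(-1/8697) = -192200/8697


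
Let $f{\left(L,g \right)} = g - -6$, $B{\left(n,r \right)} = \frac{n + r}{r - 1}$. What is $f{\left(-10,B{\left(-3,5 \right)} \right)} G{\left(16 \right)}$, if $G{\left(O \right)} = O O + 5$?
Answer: $\frac{3393}{2} \approx 1696.5$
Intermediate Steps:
$B{\left(n,r \right)} = \frac{n + r}{-1 + r}$
$G{\left(O \right)} = 5 + O^{2}$ ($G{\left(O \right)} = O^{2} + 5 = 5 + O^{2}$)
$f{\left(L,g \right)} = 6 + g$ ($f{\left(L,g \right)} = g + 6 = 6 + g$)
$f{\left(-10,B{\left(-3,5 \right)} \right)} G{\left(16 \right)} = \left(6 + \frac{-3 + 5}{-1 + 5}\right) \left(5 + 16^{2}\right) = \left(6 + \frac{1}{4} \cdot 2\right) \left(5 + 256\right) = \left(6 + \frac{1}{4} \cdot 2\right) 261 = \left(6 + \frac{1}{2}\right) 261 = \frac{13}{2} \cdot 261 = \frac{3393}{2}$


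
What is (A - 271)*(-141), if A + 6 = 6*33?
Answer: 11139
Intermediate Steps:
A = 192 (A = -6 + 6*33 = -6 + 198 = 192)
(A - 271)*(-141) = (192 - 271)*(-141) = -79*(-141) = 11139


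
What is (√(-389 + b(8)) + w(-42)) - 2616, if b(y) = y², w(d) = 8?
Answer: -2608 + 5*I*√13 ≈ -2608.0 + 18.028*I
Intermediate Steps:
(√(-389 + b(8)) + w(-42)) - 2616 = (√(-389 + 8²) + 8) - 2616 = (√(-389 + 64) + 8) - 2616 = (√(-325) + 8) - 2616 = (5*I*√13 + 8) - 2616 = (8 + 5*I*√13) - 2616 = -2608 + 5*I*√13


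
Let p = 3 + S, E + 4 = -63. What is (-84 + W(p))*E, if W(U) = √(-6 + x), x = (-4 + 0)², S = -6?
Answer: 5628 - 67*√10 ≈ 5416.1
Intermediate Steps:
E = -67 (E = -4 - 63 = -67)
x = 16 (x = (-4)² = 16)
p = -3 (p = 3 - 6 = -3)
W(U) = √10 (W(U) = √(-6 + 16) = √10)
(-84 + W(p))*E = (-84 + √10)*(-67) = 5628 - 67*√10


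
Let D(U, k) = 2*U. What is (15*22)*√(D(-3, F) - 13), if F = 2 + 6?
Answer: 330*I*√19 ≈ 1438.4*I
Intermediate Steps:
F = 8
(15*22)*√(D(-3, F) - 13) = (15*22)*√(2*(-3) - 13) = 330*√(-6 - 13) = 330*√(-19) = 330*(I*√19) = 330*I*√19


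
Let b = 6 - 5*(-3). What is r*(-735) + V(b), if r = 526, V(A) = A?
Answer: -386589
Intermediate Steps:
b = 21 (b = 6 + 15 = 21)
r*(-735) + V(b) = 526*(-735) + 21 = -386610 + 21 = -386589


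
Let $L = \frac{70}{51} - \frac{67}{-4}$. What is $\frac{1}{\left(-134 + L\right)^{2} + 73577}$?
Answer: $\frac{41616}{3620782753} \approx 1.1494 \cdot 10^{-5}$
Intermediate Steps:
$L = \frac{3697}{204}$ ($L = 70 \cdot \frac{1}{51} - - \frac{67}{4} = \frac{70}{51} + \frac{67}{4} = \frac{3697}{204} \approx 18.123$)
$\frac{1}{\left(-134 + L\right)^{2} + 73577} = \frac{1}{\left(-134 + \frac{3697}{204}\right)^{2} + 73577} = \frac{1}{\left(- \frac{23639}{204}\right)^{2} + 73577} = \frac{1}{\frac{558802321}{41616} + 73577} = \frac{1}{\frac{3620782753}{41616}} = \frac{41616}{3620782753}$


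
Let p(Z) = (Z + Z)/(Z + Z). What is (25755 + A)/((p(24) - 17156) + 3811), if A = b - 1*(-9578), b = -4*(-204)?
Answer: -36149/13344 ≈ -2.7090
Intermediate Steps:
b = 816
p(Z) = 1 (p(Z) = (2*Z)/((2*Z)) = (2*Z)*(1/(2*Z)) = 1)
A = 10394 (A = 816 - 1*(-9578) = 816 + 9578 = 10394)
(25755 + A)/((p(24) - 17156) + 3811) = (25755 + 10394)/((1 - 17156) + 3811) = 36149/(-17155 + 3811) = 36149/(-13344) = 36149*(-1/13344) = -36149/13344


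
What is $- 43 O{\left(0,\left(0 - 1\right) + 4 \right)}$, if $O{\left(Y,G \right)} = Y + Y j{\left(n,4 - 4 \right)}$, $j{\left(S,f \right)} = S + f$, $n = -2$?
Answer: $0$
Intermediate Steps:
$O{\left(Y,G \right)} = - Y$ ($O{\left(Y,G \right)} = Y + Y \left(-2 + \left(4 - 4\right)\right) = Y + Y \left(-2 + 0\right) = Y + Y \left(-2\right) = Y - 2 Y = - Y$)
$- 43 O{\left(0,\left(0 - 1\right) + 4 \right)} = - 43 \left(\left(-1\right) 0\right) = \left(-43\right) 0 = 0$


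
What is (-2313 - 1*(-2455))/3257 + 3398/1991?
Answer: 11350008/6484687 ≈ 1.7503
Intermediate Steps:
(-2313 - 1*(-2455))/3257 + 3398/1991 = (-2313 + 2455)*(1/3257) + 3398*(1/1991) = 142*(1/3257) + 3398/1991 = 142/3257 + 3398/1991 = 11350008/6484687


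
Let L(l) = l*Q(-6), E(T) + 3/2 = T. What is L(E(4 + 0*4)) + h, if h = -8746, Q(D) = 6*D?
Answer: -8836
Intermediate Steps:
E(T) = -3/2 + T
L(l) = -36*l (L(l) = l*(6*(-6)) = l*(-36) = -36*l)
L(E(4 + 0*4)) + h = -36*(-3/2 + (4 + 0*4)) - 8746 = -36*(-3/2 + (4 + 0)) - 8746 = -36*(-3/2 + 4) - 8746 = -36*5/2 - 8746 = -90 - 8746 = -8836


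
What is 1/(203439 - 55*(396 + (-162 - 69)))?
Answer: 1/194364 ≈ 5.1450e-6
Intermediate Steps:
1/(203439 - 55*(396 + (-162 - 69))) = 1/(203439 - 55*(396 - 231)) = 1/(203439 - 55*165) = 1/(203439 - 9075) = 1/194364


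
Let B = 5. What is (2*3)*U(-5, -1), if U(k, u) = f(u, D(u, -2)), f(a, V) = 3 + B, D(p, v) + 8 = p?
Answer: 48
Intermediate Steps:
D(p, v) = -8 + p
f(a, V) = 8 (f(a, V) = 3 + 5 = 8)
U(k, u) = 8
(2*3)*U(-5, -1) = (2*3)*8 = 6*8 = 48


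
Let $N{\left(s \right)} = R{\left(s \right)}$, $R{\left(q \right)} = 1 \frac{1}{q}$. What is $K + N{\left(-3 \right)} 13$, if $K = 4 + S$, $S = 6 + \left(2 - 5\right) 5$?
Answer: $- \frac{28}{3} \approx -9.3333$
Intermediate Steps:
$R{\left(q \right)} = \frac{1}{q}$
$N{\left(s \right)} = \frac{1}{s}$
$S = -9$ ($S = 6 + \left(2 - 5\right) 5 = 6 - 15 = -9$)
$K = -5$ ($K = 4 - 9 = -5$)
$K + N{\left(-3 \right)} 13 = -5 + \frac{1}{-3} \cdot 13 = -5 - \frac{13}{3} = - \frac{28}{3}$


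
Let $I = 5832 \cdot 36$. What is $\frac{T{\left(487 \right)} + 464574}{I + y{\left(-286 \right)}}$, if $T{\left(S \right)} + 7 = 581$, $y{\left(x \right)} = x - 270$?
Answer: $\frac{116287}{52349} \approx 2.2214$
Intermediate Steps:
$y{\left(x \right)} = -270 + x$ ($y{\left(x \right)} = x - 270 = -270 + x$)
$T{\left(S \right)} = 574$ ($T{\left(S \right)} = -7 + 581 = 574$)
$I = 209952$
$\frac{T{\left(487 \right)} + 464574}{I + y{\left(-286 \right)}} = \frac{574 + 464574}{209952 - 556} = \frac{465148}{209952 - 556} = \frac{465148}{209396} = 465148 \cdot \frac{1}{209396} = \frac{116287}{52349}$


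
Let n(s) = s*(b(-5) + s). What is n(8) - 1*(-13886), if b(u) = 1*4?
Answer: 13982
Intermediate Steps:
b(u) = 4
n(s) = s*(4 + s)
n(8) - 1*(-13886) = 8*(4 + 8) - 1*(-13886) = 8*12 + 13886 = 96 + 13886 = 13982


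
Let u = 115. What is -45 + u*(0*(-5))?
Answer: -45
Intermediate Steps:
-45 + u*(0*(-5)) = -45 + 115*(0*(-5)) = -45 + 115*0 = -45 + 0 = -45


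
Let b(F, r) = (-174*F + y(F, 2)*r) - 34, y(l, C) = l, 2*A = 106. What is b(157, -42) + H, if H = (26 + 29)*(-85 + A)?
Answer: -35706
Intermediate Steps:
A = 53 (A = (½)*106 = 53)
H = -1760 (H = (26 + 29)*(-85 + 53) = 55*(-32) = -1760)
b(F, r) = -34 - 174*F + F*r (b(F, r) = (-174*F + F*r) - 34 = -34 - 174*F + F*r)
b(157, -42) + H = (-34 - 174*157 + 157*(-42)) - 1760 = (-34 - 27318 - 6594) - 1760 = -33946 - 1760 = -35706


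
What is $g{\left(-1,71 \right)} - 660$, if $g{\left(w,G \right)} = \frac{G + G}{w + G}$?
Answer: $- \frac{23029}{35} \approx -657.97$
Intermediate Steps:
$g{\left(w,G \right)} = \frac{2 G}{G + w}$
$g{\left(-1,71 \right)} - 660 = 2 \cdot 71 \frac{1}{71 - 1} - 660 = 2 \cdot 71 \cdot \frac{1}{70} - 660 = \frac{71}{35} - 660 = - \frac{23029}{35}$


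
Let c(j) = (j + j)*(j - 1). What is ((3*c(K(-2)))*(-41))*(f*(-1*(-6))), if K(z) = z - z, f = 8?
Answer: 0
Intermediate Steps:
K(z) = 0
c(j) = 2*j*(-1 + j) (c(j) = (2*j)*(-1 + j) = 2*j*(-1 + j))
((3*c(K(-2)))*(-41))*(f*(-1*(-6))) = ((3*(2*0*(-1 + 0)))*(-41))*(8*(-1*(-6))) = ((3*(2*0*(-1)))*(-41))*(8*6) = ((3*0)*(-41))*48 = (0*(-41))*48 = 0*48 = 0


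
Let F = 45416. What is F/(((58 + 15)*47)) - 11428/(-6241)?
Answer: 322650724/21412871 ≈ 15.068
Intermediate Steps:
F/(((58 + 15)*47)) - 11428/(-6241) = 45416/(((58 + 15)*47)) - 11428/(-6241) = 45416/((73*47)) - 11428*(-1/6241) = 45416/3431 + 11428/6241 = 322650724/21412871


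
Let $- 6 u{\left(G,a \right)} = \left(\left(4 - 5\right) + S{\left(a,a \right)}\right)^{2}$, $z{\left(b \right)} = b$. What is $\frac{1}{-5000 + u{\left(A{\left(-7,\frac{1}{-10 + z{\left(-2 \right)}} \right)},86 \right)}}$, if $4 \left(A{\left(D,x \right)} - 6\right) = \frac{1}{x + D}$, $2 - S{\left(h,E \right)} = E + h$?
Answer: $- \frac{2}{19747} \approx -0.00010128$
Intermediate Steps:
$S{\left(h,E \right)} = 2 - E - h$ ($S{\left(h,E \right)} = 2 - \left(E + h\right) = 2 - E - h$)
$A{\left(D,x \right)} = 6 + \frac{1}{4 \left(D + x\right)}$ ($A{\left(D,x \right)} = 6 + \frac{1}{4 \left(x + D\right)} = 6 + \frac{1}{4 \left(D + x\right)}$)
$u{\left(G,a \right)} = - \frac{\left(1 - 2 a\right)^{2}}{6}$ ($u{\left(G,a \right)} = - \frac{\left(\left(4 - 5\right) - \left(-2 + 2 a\right)\right)^{2}}{6} = - \frac{\left(-1 - \left(-2 + 2 a\right)\right)^{2}}{6} = - \frac{\left(1 - 2 a\right)^{2}}{6}$)
$\frac{1}{-5000 + u{\left(A{\left(-7,\frac{1}{-10 + z{\left(-2 \right)}} \right)},86 \right)}} = \frac{1}{-5000 - \frac{\left(-1 + 2 \cdot 86\right)^{2}}{6}} = \frac{1}{-5000 - \frac{\left(-1 + 172\right)^{2}}{6}} = \frac{1}{-5000 - \frac{171^{2}}{6}} = \frac{1}{-5000 - \frac{9747}{2}} = \frac{1}{- \frac{19747}{2}} = - \frac{2}{19747}$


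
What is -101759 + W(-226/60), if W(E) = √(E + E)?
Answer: -101759 + I*√1695/15 ≈ -1.0176e+5 + 2.7447*I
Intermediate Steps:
W(E) = √2*√E (W(E) = √(2*E) = √2*√E)
-101759 + W(-226/60) = -101759 + √2*√(-226/60) = -101759 + √2*√(-226*1/60) = -101759 + √2*√(-113/30) = -101759 + √2*(I*√3390/30) = -101759 + I*√1695/15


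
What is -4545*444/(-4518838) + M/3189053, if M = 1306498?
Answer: 6169648991132/7205406940207 ≈ 0.85625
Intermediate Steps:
-4545*444/(-4518838) + M/3189053 = -4545*444/(-4518838) + 1306498/3189053 = -2017980*(-1/4518838) + 1306498*(1/3189053) = 1008990/2259419 + 1306498/3189053 = 6169648991132/7205406940207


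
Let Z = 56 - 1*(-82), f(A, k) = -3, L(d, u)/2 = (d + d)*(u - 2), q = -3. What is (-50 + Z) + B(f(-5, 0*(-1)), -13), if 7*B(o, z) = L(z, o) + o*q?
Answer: 885/7 ≈ 126.43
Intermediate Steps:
L(d, u) = 4*d*(-2 + u) (L(d, u) = 2*((d + d)*(u - 2)) = 2*((2*d)*(-2 + u)) = 2*(2*d*(-2 + u)) = 4*d*(-2 + u))
B(o, z) = -3*o/7 + 4*z*(-2 + o)/7 (B(o, z) = (4*z*(-2 + o) + o*(-3))/7 = (4*z*(-2 + o) - 3*o)/7 = (-3*o + 4*z*(-2 + o))/7 = -3*o/7 + 4*z*(-2 + o)/7)
Z = 138 (Z = 56 + 82 = 138)
(-50 + Z) + B(f(-5, 0*(-1)), -13) = (-50 + 138) + (-3/7*(-3) + (4/7)*(-13)*(-2 - 3)) = 88 + (9/7 + (4/7)*(-13)*(-5)) = 88 + (9/7 + 260/7) = 88 + 269/7 = 885/7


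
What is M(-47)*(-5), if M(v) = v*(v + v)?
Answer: -22090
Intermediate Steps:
M(v) = 2*v**2 (M(v) = v*(2*v) = 2*v**2)
M(-47)*(-5) = (2*(-47)**2)*(-5) = (2*2209)*(-5) = 4418*(-5) = -22090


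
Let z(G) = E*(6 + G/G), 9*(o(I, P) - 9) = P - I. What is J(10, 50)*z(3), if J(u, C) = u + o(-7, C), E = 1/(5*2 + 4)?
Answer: 38/3 ≈ 12.667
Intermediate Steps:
o(I, P) = 9 - I/9 + P/9 (o(I, P) = 9 + (P - I)/9 = 9 + (-I/9 + P/9) = 9 - I/9 + P/9)
E = 1/14 (E = 1/(10 + 4) = 1/14 ≈ 0.071429)
J(u, C) = 88/9 + u + C/9 (J(u, C) = u + (9 - ⅑*(-7) + C/9) = u + (9 + 7/9 + C/9) = u + (88/9 + C/9) = 88/9 + u + C/9)
z(G) = ½ (z(G) = (6 + G/G)/14 = (6 + 1)/14 = (1/14)*7 = ½)
J(10, 50)*z(3) = (88/9 + 10 + (⅑)*50)*(½) = (88/9 + 10 + 50/9)*(½) = (76/3)*(½) = 38/3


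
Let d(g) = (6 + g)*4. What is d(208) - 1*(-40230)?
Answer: 41086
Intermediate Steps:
d(g) = 24 + 4*g
d(208) - 1*(-40230) = (24 + 4*208) - 1*(-40230) = (24 + 832) + 40230 = 856 + 40230 = 41086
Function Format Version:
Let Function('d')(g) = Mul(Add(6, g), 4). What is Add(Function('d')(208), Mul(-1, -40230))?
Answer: 41086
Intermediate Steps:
Function('d')(g) = Add(24, Mul(4, g))
Add(Function('d')(208), Mul(-1, -40230)) = Add(Add(24, Mul(4, 208)), Mul(-1, -40230)) = Add(Add(24, 832), 40230) = Add(856, 40230) = 41086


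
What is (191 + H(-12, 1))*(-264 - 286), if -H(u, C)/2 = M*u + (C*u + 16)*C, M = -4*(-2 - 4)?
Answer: -417450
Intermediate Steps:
M = 24 (M = -4*(-6) = 24)
H(u, C) = -48*u - 2*C*(16 + C*u) (H(u, C) = -2*(24*u + (C*u + 16)*C) = -2*(24*u + (16 + C*u)*C) = -2*(24*u + C*(16 + C*u)) = -48*u - 2*C*(16 + C*u))
(191 + H(-12, 1))*(-264 - 286) = (191 + (-48*(-12) - 32*1 - 2*(-12)*1²))*(-264 - 286) = (191 + (576 - 32 - 2*(-12)*1))*(-550) = (191 + (576 - 32 + 24))*(-550) = (191 + 568)*(-550) = 759*(-550) = -417450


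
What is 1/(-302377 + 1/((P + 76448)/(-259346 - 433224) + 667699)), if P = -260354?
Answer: -231214240168/69913868298933051 ≈ -3.3071e-6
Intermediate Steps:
1/(-302377 + 1/((P + 76448)/(-259346 - 433224) + 667699)) = 1/(-302377 + 1/((-260354 + 76448)/(-259346 - 433224) + 667699)) = 1/(-302377 + 1/(-183906/(-692570) + 667699)) = 1/(-302377 + 1/(-183906*(-1/692570) + 667699)) = 1/(-302377 + 1/(91953/346285 + 667699)) = 1/(-302377 + 1/(231214240168/346285)) = 1/(-302377 + 346285/231214240168) = 1/(-69913868298933051/231214240168) = -231214240168/69913868298933051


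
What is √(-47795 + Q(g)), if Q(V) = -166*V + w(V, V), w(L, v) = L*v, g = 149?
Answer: 6*I*√1398 ≈ 224.34*I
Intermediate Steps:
Q(V) = V² - 166*V (Q(V) = -166*V + V*V = -166*V + V² = V² - 166*V)
√(-47795 + Q(g)) = √(-47795 + 149*(-166 + 149)) = √(-47795 + 149*(-17)) = √(-47795 - 2533) = √(-50328) = 6*I*√1398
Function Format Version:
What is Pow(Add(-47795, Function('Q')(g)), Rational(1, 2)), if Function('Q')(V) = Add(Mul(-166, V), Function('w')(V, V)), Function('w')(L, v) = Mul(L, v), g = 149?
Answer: Mul(6, I, Pow(1398, Rational(1, 2))) ≈ Mul(224.34, I)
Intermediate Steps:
Function('Q')(V) = Add(Pow(V, 2), Mul(-166, V)) (Function('Q')(V) = Add(Mul(-166, V), Mul(V, V)) = Add(Mul(-166, V), Pow(V, 2)) = Add(Pow(V, 2), Mul(-166, V)))
Pow(Add(-47795, Function('Q')(g)), Rational(1, 2)) = Pow(Add(-47795, Mul(149, Add(-166, 149))), Rational(1, 2)) = Pow(Add(-47795, Mul(149, -17)), Rational(1, 2)) = Pow(Add(-47795, -2533), Rational(1, 2)) = Pow(-50328, Rational(1, 2)) = Mul(6, I, Pow(1398, Rational(1, 2)))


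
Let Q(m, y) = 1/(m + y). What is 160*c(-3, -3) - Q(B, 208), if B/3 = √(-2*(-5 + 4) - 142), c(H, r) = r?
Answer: (-2880*√35 + 99841*I)/(2*(-104*I + 3*√35)) ≈ -480.0 + 0.00079727*I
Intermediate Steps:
B = 6*I*√35 (B = 3*√(-2*(-5 + 4) - 142) = 3*√(-2*(-1) - 142) = 3*√(2 - 142) = 3*√(-140) = 3*(2*I*√35) = 6*I*√35 ≈ 35.496*I)
160*c(-3, -3) - Q(B, 208) = 160*(-3) - 1/(6*I*√35 + 208) = -480 - 1/(208 + 6*I*√35)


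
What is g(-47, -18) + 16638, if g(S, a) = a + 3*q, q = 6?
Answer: 16638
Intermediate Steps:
g(S, a) = 18 + a (g(S, a) = a + 3*6 = a + 18 = 18 + a)
g(-47, -18) + 16638 = (18 - 18) + 16638 = 0 + 16638 = 16638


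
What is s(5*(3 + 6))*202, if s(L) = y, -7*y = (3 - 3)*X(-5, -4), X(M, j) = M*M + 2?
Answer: 0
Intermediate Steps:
X(M, j) = 2 + M² (X(M, j) = M² + 2 = 2 + M²)
y = 0 (y = -(3 - 3)*(2 + (-5)²)/7 = -0*(2 + 25) = -0*27 = -⅐*0 = 0)
s(L) = 0
s(5*(3 + 6))*202 = 0*202 = 0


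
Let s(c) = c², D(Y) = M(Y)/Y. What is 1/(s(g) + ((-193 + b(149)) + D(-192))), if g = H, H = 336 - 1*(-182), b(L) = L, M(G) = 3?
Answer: 64/17169919 ≈ 3.7274e-6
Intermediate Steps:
H = 518 (H = 336 + 182 = 518)
g = 518
D(Y) = 3/Y
1/(s(g) + ((-193 + b(149)) + D(-192))) = 1/(518² + ((-193 + 149) + 3/(-192))) = 1/(268324 + (-44 + 3*(-1/192))) = 1/(268324 + (-44 - 1/64)) = 1/(268324 - 2817/64) = 1/(17169919/64) = 64/17169919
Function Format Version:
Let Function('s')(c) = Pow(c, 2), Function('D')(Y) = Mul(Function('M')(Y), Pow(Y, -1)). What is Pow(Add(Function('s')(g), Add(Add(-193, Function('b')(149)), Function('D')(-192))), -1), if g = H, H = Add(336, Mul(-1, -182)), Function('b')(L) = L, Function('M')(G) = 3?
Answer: Rational(64, 17169919) ≈ 3.7274e-6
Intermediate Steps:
H = 518 (H = Add(336, 182) = 518)
g = 518
Function('D')(Y) = Mul(3, Pow(Y, -1))
Pow(Add(Function('s')(g), Add(Add(-193, Function('b')(149)), Function('D')(-192))), -1) = Pow(Add(Pow(518, 2), Add(Add(-193, 149), Mul(3, Pow(-192, -1)))), -1) = Pow(Add(268324, Add(-44, Mul(3, Rational(-1, 192)))), -1) = Pow(Add(268324, Add(-44, Rational(-1, 64))), -1) = Pow(Add(268324, Rational(-2817, 64)), -1) = Pow(Rational(17169919, 64), -1) = Rational(64, 17169919)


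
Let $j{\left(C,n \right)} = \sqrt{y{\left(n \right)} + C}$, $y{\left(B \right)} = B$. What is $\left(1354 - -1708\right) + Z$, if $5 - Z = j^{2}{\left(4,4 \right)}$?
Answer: $3059$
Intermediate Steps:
$j{\left(C,n \right)} = \sqrt{C + n}$ ($j{\left(C,n \right)} = \sqrt{n + C} = \sqrt{C + n}$)
$Z = -3$ ($Z = 5 - \left(\sqrt{4 + 4}\right)^{2} = 5 - \left(\sqrt{8}\right)^{2} = 5 - \left(2 \sqrt{2}\right)^{2} = 5 - 8 = -3$)
$\left(1354 - -1708\right) + Z = \left(1354 - -1708\right) - 3 = \left(1354 + 1708\right) - 3 = 3062 - 3 = 3059$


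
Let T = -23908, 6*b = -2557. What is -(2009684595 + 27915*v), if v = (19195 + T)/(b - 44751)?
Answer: -544751924754855/271063 ≈ -2.0097e+9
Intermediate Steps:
b = -2557/6 (b = (⅙)*(-2557) = -2557/6 ≈ -426.17)
v = 28278/271063 (v = (19195 - 23908)/(-2557/6 - 44751) = -4713/(-271063/6) = -4713*(-6/271063) = 28278/271063 ≈ 0.10432)
-(2009684595 + 27915*v) = -27915/(1/(28278/271063 + 71993)) = -27915/(1/(19514666837/271063)) = -27915/271063/19514666837 = -27915*19514666837/271063 = -544751924754855/271063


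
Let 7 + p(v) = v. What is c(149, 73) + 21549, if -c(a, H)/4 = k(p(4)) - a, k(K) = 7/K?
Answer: 66463/3 ≈ 22154.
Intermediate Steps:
p(v) = -7 + v
c(a, H) = 28/3 + 4*a (c(a, H) = -4*(7/(-7 + 4) - a) = -4*(7/(-3) - a) = -4*(7*(-1/3) - a) = -4*(-7/3 - a) = 28/3 + 4*a)
c(149, 73) + 21549 = (28/3 + 4*149) + 21549 = (28/3 + 596) + 21549 = 1816/3 + 21549 = 66463/3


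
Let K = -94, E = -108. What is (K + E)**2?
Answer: 40804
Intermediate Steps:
(K + E)**2 = (-94 - 108)**2 = (-202)**2 = 40804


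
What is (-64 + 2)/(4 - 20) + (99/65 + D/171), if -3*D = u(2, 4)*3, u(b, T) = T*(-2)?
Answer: 484157/88920 ≈ 5.4449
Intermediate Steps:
u(b, T) = -2*T
D = 8 (D = -(-2*4)*3/3 = -(-8)*3/3 = -⅓*(-24) = 8)
(-64 + 2)/(4 - 20) + (99/65 + D/171) = (-64 + 2)/(4 - 20) + (99/65 + 8/171) = -62/(-16) + (99*(1/65) + 8*(1/171)) = -62*(-1/16) + (99/65 + 8/171) = 31/8 + 17449/11115 = 484157/88920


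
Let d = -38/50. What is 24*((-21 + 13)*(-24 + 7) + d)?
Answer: 81144/25 ≈ 3245.8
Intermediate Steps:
d = -19/25 (d = -38*1/50 = -19/25 ≈ -0.76000)
24*((-21 + 13)*(-24 + 7) + d) = 24*((-21 + 13)*(-24 + 7) - 19/25) = 24*(-8*(-17) - 19/25) = 24*(136 - 19/25) = 24*(3381/25) = 81144/25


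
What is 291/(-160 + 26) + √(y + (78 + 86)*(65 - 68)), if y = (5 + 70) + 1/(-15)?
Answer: -291/134 + 4*I*√5865/15 ≈ -2.1716 + 20.422*I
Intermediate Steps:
y = 1124/15 (y = 75 - 1/15 = 1124/15 ≈ 74.933)
291/(-160 + 26) + √(y + (78 + 86)*(65 - 68)) = 291/(-160 + 26) + √(1124/15 + (78 + 86)*(65 - 68)) = 291/(-134) + √(1124/15 + 164*(-3)) = 291*(-1/134) + √(1124/15 - 492) = -291/134 + √(-6256/15) = -291/134 + 4*I*√5865/15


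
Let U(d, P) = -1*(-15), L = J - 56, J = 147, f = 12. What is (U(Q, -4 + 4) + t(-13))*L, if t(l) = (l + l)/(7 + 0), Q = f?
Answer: 1027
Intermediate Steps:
Q = 12
t(l) = 2*l/7 (t(l) = (2*l)/7 = (2*l)*(⅐) = 2*l/7)
L = 91 (L = 147 - 56 = 91)
U(d, P) = 15
(U(Q, -4 + 4) + t(-13))*L = (15 + (2/7)*(-13))*91 = (15 - 26/7)*91 = (79/7)*91 = 1027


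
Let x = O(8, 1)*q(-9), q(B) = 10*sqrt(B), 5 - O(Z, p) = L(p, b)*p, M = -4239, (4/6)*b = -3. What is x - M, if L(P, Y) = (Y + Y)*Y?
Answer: 4239 - 1065*I ≈ 4239.0 - 1065.0*I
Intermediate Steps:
b = -9/2 (b = (3/2)*(-3) = -9/2 ≈ -4.5000)
L(P, Y) = 2*Y**2 (L(P, Y) = (2*Y)*Y = 2*Y**2)
O(Z, p) = 5 - 81*p/2 (O(Z, p) = 5 - 2*(-9/2)**2*p = 5 - 2*(81/4)*p = 5 - 81*p/2)
x = -1065*I (x = (5 - 81/2*1)*(10*sqrt(-9)) = (5 - 81/2)*(10*(3*I)) = -1065*I ≈ -1065.0*I)
x - M = -1065*I - 1*(-4239) = -1065*I + 4239 = 4239 - 1065*I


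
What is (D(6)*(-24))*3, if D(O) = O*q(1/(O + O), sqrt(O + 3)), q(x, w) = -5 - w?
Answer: 3456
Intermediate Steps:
D(O) = O*(-5 - sqrt(3 + O)) (D(O) = O*(-5 - sqrt(O + 3)) = O*(-5 - sqrt(3 + O)))
(D(6)*(-24))*3 = (-1*6*(5 + sqrt(3 + 6))*(-24))*3 = (-1*6*(5 + sqrt(9))*(-24))*3 = (-1*6*(5 + 3)*(-24))*3 = (-1*6*8*(-24))*3 = -48*(-24)*3 = 1152*3 = 3456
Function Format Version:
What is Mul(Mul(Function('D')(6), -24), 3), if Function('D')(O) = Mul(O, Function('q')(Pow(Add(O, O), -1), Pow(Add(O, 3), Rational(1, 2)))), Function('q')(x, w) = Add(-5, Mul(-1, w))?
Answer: 3456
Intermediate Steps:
Function('D')(O) = Mul(O, Add(-5, Mul(-1, Pow(Add(3, O), Rational(1, 2))))) (Function('D')(O) = Mul(O, Add(-5, Mul(-1, Pow(Add(O, 3), Rational(1, 2))))) = Mul(O, Add(-5, Mul(-1, Pow(Add(3, O), Rational(1, 2))))))
Mul(Mul(Function('D')(6), -24), 3) = Mul(Mul(Mul(-1, 6, Add(5, Pow(Add(3, 6), Rational(1, 2)))), -24), 3) = Mul(Mul(Mul(-1, 6, Add(5, Pow(9, Rational(1, 2)))), -24), 3) = Mul(Mul(Mul(-1, 6, Add(5, 3)), -24), 3) = Mul(Mul(Mul(-1, 6, 8), -24), 3) = Mul(Mul(-48, -24), 3) = Mul(1152, 3) = 3456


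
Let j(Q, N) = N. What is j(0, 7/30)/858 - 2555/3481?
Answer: -65741333/89600940 ≈ -0.73371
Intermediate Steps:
j(0, 7/30)/858 - 2555/3481 = (7/30)/858 - 2555/3481 = (7*(1/30))*(1/858) - 2555*1/3481 = (7/30)*(1/858) - 2555/3481 = 7/25740 - 2555/3481 = -65741333/89600940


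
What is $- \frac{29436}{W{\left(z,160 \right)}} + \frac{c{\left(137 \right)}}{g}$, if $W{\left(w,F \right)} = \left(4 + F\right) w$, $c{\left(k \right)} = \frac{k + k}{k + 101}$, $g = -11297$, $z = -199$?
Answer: $\frac{9891902354}{10968494537} \approx 0.90185$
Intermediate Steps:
$c{\left(k \right)} = \frac{2 k}{101 + k}$
$W{\left(w,F \right)} = w \left(4 + F\right)$
$- \frac{29436}{W{\left(z,160 \right)}} + \frac{c{\left(137 \right)}}{g} = - \frac{29436}{\left(-199\right) \left(4 + 160\right)} + \frac{2 \cdot 137 \frac{1}{101 + 137}}{-11297} = - \frac{29436}{\left(-199\right) 164} + 2 \cdot 137 \cdot \frac{1}{238} \left(- \frac{1}{11297}\right) = - \frac{29436}{-32636} + 2 \cdot 137 \cdot \frac{1}{238} \left(- \frac{1}{11297}\right) = \left(-29436\right) \left(- \frac{1}{32636}\right) + \frac{137}{119} \left(- \frac{1}{11297}\right) = \frac{7359}{8159} - \frac{137}{1344343} = \frac{9891902354}{10968494537}$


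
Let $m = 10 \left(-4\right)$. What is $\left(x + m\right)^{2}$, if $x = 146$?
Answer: $11236$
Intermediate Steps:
$m = -40$
$\left(x + m\right)^{2} = \left(146 - 40\right)^{2} = 106^{2} = 11236$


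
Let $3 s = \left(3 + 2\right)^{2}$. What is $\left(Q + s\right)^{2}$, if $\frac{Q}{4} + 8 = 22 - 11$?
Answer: $\frac{3721}{9} \approx 413.44$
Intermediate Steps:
$s = \frac{25}{3}$ ($s = \frac{\left(3 + 2\right)^{2}}{3} = \frac{5^{2}}{3} = \frac{1}{3} \cdot 25 = \frac{25}{3} \approx 8.3333$)
$Q = 12$ ($Q = -32 + 4 \left(22 - 11\right) = -32 + 4 \cdot 11 = -32 + 44 = 12$)
$\left(Q + s\right)^{2} = \left(12 + \frac{25}{3}\right)^{2} = \left(\frac{61}{3}\right)^{2} = \frac{3721}{9}$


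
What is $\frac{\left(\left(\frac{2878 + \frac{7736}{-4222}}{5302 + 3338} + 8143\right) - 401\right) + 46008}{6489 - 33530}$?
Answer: $- \frac{98035447159}{49320188064} \approx -1.9877$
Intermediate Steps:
$\frac{\left(\left(\frac{2878 + \frac{7736}{-4222}}{5302 + 3338} + 8143\right) - 401\right) + 46008}{6489 - 33530} = \frac{\left(\left(\frac{2878 + 7736 \left(- \frac{1}{4222}\right)}{8640} + 8143\right) - 401\right) + 46008}{-27041} = \left(\left(\left(\left(2878 - \frac{3868}{2111}\right) \frac{1}{8640} + 8143\right) - 401\right) + 46008\right) \left(- \frac{1}{27041}\right) = \left(\left(\left(\frac{6071590}{2111} \cdot \frac{1}{8640} + 8143\right) - 401\right) + 46008\right) \left(- \frac{1}{27041}\right) = \left(\left(\left(\frac{607159}{1823904} + 8143\right) - 401\right) + 46008\right) \left(- \frac{1}{27041}\right) = \left(\left(\frac{14852657431}{1823904} - 401\right) + 46008\right) \left(- \frac{1}{27041}\right) = \left(\frac{14121271927}{1823904} + 46008\right) \left(- \frac{1}{27041}\right) = \frac{98035447159}{1823904} \left(- \frac{1}{27041}\right) = - \frac{98035447159}{49320188064}$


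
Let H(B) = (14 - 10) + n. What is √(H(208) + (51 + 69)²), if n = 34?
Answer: √14438 ≈ 120.16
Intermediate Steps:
H(B) = 38 (H(B) = (14 - 10) + 34 = 4 + 34 = 38)
√(H(208) + (51 + 69)²) = √(38 + (51 + 69)²) = √(38 + 120²) = √(38 + 14400) = √14438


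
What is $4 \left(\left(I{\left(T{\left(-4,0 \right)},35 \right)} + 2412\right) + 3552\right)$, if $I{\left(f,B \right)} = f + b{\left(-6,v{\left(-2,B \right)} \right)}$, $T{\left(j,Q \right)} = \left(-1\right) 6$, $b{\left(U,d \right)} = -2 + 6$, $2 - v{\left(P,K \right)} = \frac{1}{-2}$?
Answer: $23848$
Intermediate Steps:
$v{\left(P,K \right)} = \frac{5}{2}$ ($v{\left(P,K \right)} = 2 - \frac{1}{-2} = 2 - - \frac{1}{2} = 2 + \frac{1}{2} = \frac{5}{2}$)
$b{\left(U,d \right)} = 4$
$T{\left(j,Q \right)} = -6$
$I{\left(f,B \right)} = 4 + f$ ($I{\left(f,B \right)} = f + 4 = 4 + f$)
$4 \left(\left(I{\left(T{\left(-4,0 \right)},35 \right)} + 2412\right) + 3552\right) = 4 \left(\left(\left(4 - 6\right) + 2412\right) + 3552\right) = 4 \left(\left(-2 + 2412\right) + 3552\right) = 4 \left(2410 + 3552\right) = 4 \cdot 5962 = 23848$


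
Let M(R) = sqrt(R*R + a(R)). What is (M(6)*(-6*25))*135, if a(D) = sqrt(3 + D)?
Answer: -20250*sqrt(39) ≈ -1.2646e+5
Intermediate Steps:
M(R) = sqrt(R**2 + sqrt(3 + R)) (M(R) = sqrt(R*R + sqrt(3 + R)) = sqrt(R**2 + sqrt(3 + R)))
(M(6)*(-6*25))*135 = (sqrt(6**2 + sqrt(3 + 6))*(-6*25))*135 = (sqrt(36 + sqrt(9))*(-150))*135 = (sqrt(36 + 3)*(-150))*135 = (sqrt(39)*(-150))*135 = -150*sqrt(39)*135 = -20250*sqrt(39)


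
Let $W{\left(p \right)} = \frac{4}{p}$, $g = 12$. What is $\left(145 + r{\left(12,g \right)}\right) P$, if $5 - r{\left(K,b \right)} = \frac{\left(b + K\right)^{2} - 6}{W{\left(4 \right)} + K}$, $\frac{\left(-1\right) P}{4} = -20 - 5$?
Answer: $\frac{138000}{13} \approx 10615.0$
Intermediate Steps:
$P = 100$ ($P = - 4 \left(-20 - 5\right) = \left(-4\right) \left(-25\right) = 100$)
$r{\left(K,b \right)} = 5 - \frac{-6 + \left(K + b\right)^{2}}{1 + K}$ ($r{\left(K,b \right)} = 5 - \frac{\left(b + K\right)^{2} - 6}{\frac{4}{4} + K} = 5 - \frac{\left(K + b\right)^{2} - 6}{4 \cdot \frac{1}{4} + K} = 5 - \frac{-6 + \left(K + b\right)^{2}}{1 + K}$)
$\left(145 + r{\left(12,g \right)}\right) P = \left(145 + \frac{11 - \left(12 + 12\right)^{2} + 5 \cdot 12}{1 + 12}\right) 100 = \left(145 + \frac{11 - 24^{2} + 60}{13}\right) 100 = \left(145 + \frac{11 - 576 + 60}{13}\right) 100 = \left(145 + \frac{1}{13} \left(-505\right)\right) 100 = \left(145 - \frac{505}{13}\right) 100 = \frac{1380}{13} \cdot 100 = \frac{138000}{13}$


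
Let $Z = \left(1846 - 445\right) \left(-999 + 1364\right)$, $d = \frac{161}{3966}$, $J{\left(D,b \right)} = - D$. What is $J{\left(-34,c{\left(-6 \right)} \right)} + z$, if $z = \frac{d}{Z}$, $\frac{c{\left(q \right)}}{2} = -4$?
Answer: $\frac{68954502221}{2028073590} \approx 34.0$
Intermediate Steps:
$c{\left(q \right)} = -8$ ($c{\left(q \right)} = 2 \left(-4\right) = -8$)
$d = \frac{161}{3966}$ ($d = 161 \cdot \frac{1}{3966} = \frac{161}{3966} \approx 0.040595$)
$Z = 511365$ ($Z = 1401 \cdot 365 = 511365$)
$z = \frac{161}{2028073590}$ ($z = \frac{161}{3966 \cdot 511365} = \frac{161}{3966} \cdot \frac{1}{511365} = \frac{161}{2028073590} \approx 7.9386 \cdot 10^{-8}$)
$J{\left(-34,c{\left(-6 \right)} \right)} + z = \left(-1\right) \left(-34\right) + \frac{161}{2028073590} = 34 + \frac{161}{2028073590} = \frac{68954502221}{2028073590}$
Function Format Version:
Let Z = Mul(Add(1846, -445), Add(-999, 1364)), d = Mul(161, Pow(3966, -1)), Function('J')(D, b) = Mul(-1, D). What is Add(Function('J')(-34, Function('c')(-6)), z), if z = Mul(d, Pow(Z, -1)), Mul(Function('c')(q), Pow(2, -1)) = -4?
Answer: Rational(68954502221, 2028073590) ≈ 34.000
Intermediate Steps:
Function('c')(q) = -8 (Function('c')(q) = Mul(2, -4) = -8)
d = Rational(161, 3966) (d = Mul(161, Rational(1, 3966)) = Rational(161, 3966) ≈ 0.040595)
Z = 511365 (Z = Mul(1401, 365) = 511365)
z = Rational(161, 2028073590) (z = Mul(Rational(161, 3966), Pow(511365, -1)) = Mul(Rational(161, 3966), Rational(1, 511365)) = Rational(161, 2028073590) ≈ 7.9386e-8)
Add(Function('J')(-34, Function('c')(-6)), z) = Add(Mul(-1, -34), Rational(161, 2028073590)) = Add(34, Rational(161, 2028073590)) = Rational(68954502221, 2028073590)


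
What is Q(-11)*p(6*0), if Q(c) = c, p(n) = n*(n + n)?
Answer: 0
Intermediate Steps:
p(n) = 2*n**2 (p(n) = n*(2*n) = 2*n**2)
Q(-11)*p(6*0) = -22*(6*0)**2 = -22*0**2 = -22*0 = -11*0 = 0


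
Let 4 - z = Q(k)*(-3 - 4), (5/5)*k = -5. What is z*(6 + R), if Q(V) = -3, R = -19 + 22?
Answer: -153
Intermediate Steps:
R = 3
k = -5
z = -17 (z = 4 - (-3)*(-3 - 4) = 4 - (-3)*(-7) = 4 - 1*21 = 4 - 21 = -17)
z*(6 + R) = -17*(6 + 3) = -17*9 = -153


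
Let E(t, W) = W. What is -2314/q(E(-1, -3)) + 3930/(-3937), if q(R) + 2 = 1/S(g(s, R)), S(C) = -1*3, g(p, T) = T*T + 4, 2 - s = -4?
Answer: 27303144/27559 ≈ 990.72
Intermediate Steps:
s = 6 (s = 2 - 1*(-4) = 2 + 4 = 6)
g(p, T) = 4 + T**2 (g(p, T) = T**2 + 4 = 4 + T**2)
S(C) = -3
q(R) = -7/3 (q(R) = -2 + 1/(-3) = -2 - 1/3 = -7/3)
-2314/q(E(-1, -3)) + 3930/(-3937) = -2314/(-7/3) + 3930/(-3937) = -2314*(-3/7) + 3930*(-1/3937) = 6942/7 - 3930/3937 = 27303144/27559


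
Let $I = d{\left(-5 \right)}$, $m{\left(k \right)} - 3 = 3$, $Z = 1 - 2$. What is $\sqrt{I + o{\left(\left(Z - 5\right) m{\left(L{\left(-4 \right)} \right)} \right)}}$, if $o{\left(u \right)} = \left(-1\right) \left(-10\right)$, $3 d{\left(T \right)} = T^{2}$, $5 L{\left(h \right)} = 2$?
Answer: $\frac{\sqrt{165}}{3} \approx 4.2817$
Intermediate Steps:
$Z = -1$ ($Z = 1 - 2 = -1$)
$L{\left(h \right)} = \frac{2}{5}$ ($L{\left(h \right)} = \frac{1}{5} \cdot 2 = \frac{2}{5}$)
$m{\left(k \right)} = 6$ ($m{\left(k \right)} = 3 + 3 = 6$)
$d{\left(T \right)} = \frac{T^{2}}{3}$
$I = \frac{25}{3}$ ($I = \frac{\left(-5\right)^{2}}{3} = \frac{1}{3} \cdot 25 = \frac{25}{3} \approx 8.3333$)
$o{\left(u \right)} = 10$
$\sqrt{I + o{\left(\left(Z - 5\right) m{\left(L{\left(-4 \right)} \right)} \right)}} = \sqrt{\frac{25}{3} + 10} = \sqrt{\frac{55}{3}} = \frac{\sqrt{165}}{3}$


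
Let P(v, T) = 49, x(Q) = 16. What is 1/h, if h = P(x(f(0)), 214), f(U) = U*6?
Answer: 1/49 ≈ 0.020408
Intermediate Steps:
f(U) = 6*U
h = 49
1/h = 1/49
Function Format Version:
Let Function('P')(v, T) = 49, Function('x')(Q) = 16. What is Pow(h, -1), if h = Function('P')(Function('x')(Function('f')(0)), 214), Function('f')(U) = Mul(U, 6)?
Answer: Rational(1, 49) ≈ 0.020408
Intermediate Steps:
Function('f')(U) = Mul(6, U)
h = 49
Pow(h, -1) = Pow(49, -1) = Rational(1, 49)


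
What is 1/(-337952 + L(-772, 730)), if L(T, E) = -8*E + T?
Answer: -1/344564 ≈ -2.9022e-6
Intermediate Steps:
L(T, E) = T - 8*E
1/(-337952 + L(-772, 730)) = 1/(-337952 + (-772 - 8*730)) = 1/(-337952 + (-772 - 5840)) = 1/(-337952 - 6612) = 1/(-344564) = -1/344564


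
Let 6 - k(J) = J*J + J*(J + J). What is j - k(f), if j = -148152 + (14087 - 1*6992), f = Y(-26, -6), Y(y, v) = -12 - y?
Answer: -140475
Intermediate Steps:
f = 14 (f = -12 - 1*(-26) = -12 + 26 = 14)
k(J) = 6 - 3*J² (k(J) = 6 - (J*J + J*(J + J)) = 6 - (J² + J*(2*J)) = 6 - (J² + 2*J²) = 6 - 3*J²)
j = -141057 (j = -148152 + (14087 - 6992) = -148152 + 7095 = -141057)
j - k(f) = -141057 - (6 - 3*14²) = -141057 - (6 - 3*196) = -141057 - (6 - 588) = -141057 - 1*(-582) = -141057 + 582 = -140475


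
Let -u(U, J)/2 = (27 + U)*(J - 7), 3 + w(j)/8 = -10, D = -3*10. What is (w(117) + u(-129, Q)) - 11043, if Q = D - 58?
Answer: -30527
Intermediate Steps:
D = -30
w(j) = -104 (w(j) = -24 + 8*(-10) = -24 - 80 = -104)
Q = -88 (Q = -30 - 58 = -88)
u(U, J) = -2*(-7 + J)*(27 + U) (u(U, J) = -2*(27 + U)*(J - 7) = -2*(27 + U)*(-7 + J) = -2*(-7 + J)*(27 + U))
(w(117) + u(-129, Q)) - 11043 = (-104 + (378 - 54*(-88) + 14*(-129) - 2*(-88)*(-129))) - 11043 = (-104 + (378 + 4752 - 1806 - 22704)) - 11043 = (-104 - 19380) - 11043 = -19484 - 11043 = -30527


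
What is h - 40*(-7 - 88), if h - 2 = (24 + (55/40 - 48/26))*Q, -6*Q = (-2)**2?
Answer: 590665/156 ≈ 3786.3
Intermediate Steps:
Q = -2/3 (Q = -1/6*(-2)**2 = -1/6*4 = -2/3 ≈ -0.66667)
h = -2135/156 (h = 2 + (24 + (55/40 - 48/26))*(-2/3) = 2 + (24 + (55*(1/40) - 48*1/26))*(-2/3) = 2 + (24 + (11/8 - 24/13))*(-2/3) = 2 + (24 - 49/104)*(-2/3) = 2 + (2447/104)*(-2/3) = 2 - 2447/156 = -2135/156 ≈ -13.686)
h - 40*(-7 - 88) = -2135/156 - 40*(-7 - 88) = -2135/156 - 40*(-95) = -2135/156 - 1*(-3800) = -2135/156 + 3800 = 590665/156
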